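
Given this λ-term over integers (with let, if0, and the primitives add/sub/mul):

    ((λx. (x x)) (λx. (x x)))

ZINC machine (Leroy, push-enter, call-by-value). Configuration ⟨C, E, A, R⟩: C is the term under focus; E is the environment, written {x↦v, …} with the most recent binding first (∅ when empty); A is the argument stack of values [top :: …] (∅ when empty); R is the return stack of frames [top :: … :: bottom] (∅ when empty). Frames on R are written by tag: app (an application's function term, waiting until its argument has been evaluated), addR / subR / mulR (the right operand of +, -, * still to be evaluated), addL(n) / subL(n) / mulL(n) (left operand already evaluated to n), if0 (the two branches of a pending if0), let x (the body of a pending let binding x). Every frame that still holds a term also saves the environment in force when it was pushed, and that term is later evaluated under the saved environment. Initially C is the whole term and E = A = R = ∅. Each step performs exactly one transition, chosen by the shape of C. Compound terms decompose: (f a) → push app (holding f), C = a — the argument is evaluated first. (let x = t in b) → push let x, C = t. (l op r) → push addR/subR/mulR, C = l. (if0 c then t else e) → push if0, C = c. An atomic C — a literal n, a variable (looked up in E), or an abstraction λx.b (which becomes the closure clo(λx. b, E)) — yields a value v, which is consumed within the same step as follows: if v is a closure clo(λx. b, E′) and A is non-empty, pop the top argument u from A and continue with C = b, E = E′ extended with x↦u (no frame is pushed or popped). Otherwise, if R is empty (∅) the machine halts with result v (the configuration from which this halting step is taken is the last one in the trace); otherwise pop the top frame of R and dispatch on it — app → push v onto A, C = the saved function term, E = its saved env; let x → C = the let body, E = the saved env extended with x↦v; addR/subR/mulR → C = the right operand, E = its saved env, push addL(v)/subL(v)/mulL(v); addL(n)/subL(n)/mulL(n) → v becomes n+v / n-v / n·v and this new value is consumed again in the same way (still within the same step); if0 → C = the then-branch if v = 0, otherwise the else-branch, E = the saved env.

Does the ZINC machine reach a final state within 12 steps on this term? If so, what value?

step 0: ⟨C=((λx. (x x)) (λx. (x x))); E=∅; A=∅; R=∅⟩
step 1: ⟨C=(λx. (x x)); E=∅; A=∅; R=[app]⟩
step 2: ⟨C=(λx. (x x)); E=∅; A=[clo(λx. (x x), ∅)]; R=∅⟩
step 3: ⟨C=(x x); E={x↦clo(λx. (x x), ∅)}; A=∅; R=∅⟩
step 4: ⟨C=x; E={x↦clo(λx. (x x), ∅)}; A=∅; R=[app]⟩
step 5: ⟨C=x; E={x↦clo(λx. (x x), ∅)}; A=[clo(λx. (x x), ∅)]; R=∅⟩
… configuration repeats with period 3 (steps 3–5 recur indefinitely) …

Answer: DIVERGES (no final state within 12 steps)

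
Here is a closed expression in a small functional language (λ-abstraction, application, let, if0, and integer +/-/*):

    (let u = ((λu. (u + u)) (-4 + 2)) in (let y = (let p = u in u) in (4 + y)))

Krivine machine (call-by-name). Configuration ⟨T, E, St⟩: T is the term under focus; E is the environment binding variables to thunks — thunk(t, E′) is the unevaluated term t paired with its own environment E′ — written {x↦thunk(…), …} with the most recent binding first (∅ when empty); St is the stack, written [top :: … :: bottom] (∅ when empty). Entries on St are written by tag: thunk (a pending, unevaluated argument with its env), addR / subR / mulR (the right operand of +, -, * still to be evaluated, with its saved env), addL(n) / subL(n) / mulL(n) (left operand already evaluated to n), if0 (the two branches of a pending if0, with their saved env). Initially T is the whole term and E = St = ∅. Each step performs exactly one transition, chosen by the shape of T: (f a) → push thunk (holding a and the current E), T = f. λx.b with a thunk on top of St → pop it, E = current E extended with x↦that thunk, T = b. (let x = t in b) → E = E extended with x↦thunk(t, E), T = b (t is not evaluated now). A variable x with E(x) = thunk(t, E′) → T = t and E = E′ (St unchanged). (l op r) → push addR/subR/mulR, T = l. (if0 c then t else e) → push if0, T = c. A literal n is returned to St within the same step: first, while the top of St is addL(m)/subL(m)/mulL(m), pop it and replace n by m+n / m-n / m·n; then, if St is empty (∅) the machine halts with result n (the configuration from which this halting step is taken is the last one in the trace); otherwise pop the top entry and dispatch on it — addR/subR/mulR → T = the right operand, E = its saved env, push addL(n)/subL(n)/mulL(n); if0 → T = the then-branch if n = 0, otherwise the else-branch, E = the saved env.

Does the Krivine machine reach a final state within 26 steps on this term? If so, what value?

Answer: 0

Execution trace:
[0] [T=(let u = ((λu. (u + u)) (-4 + 2)) in (let y = (let p = u in u) in (4 + y))) | E=∅ | St=∅]
[1] [T=(let y = (let p = u in u) in (4 + y)) | E={u↦thunk(((λu. (u + u)) (-4 + 2)), ∅)} | St=∅]
[2] [T=(4 + y) | E={y↦thunk((let p = u in u), {u↦thunk(((λu. (u + u)) (-4 + 2)), ∅)}), u↦thunk(((λu. (u + u)) (-4 + 2)), ∅)} | St=∅]
[3] [T=4 | E={y↦thunk((let p = u in u), {u↦thunk(((λu. (u + u)) (-4 + 2)), ∅)}), u↦thunk(((λu. (u + u)) (-4 + 2)), ∅)} | St=[addR]]
[4] [T=y | E={y↦thunk((let p = u in u), {u↦thunk(((λu. (u + u)) (-4 + 2)), ∅)}), u↦thunk(((λu. (u + u)) (-4 + 2)), ∅)} | St=[addL(4)]]
[5] [T=(let p = u in u) | E={u↦thunk(((λu. (u + u)) (-4 + 2)), ∅)} | St=[addL(4)]]
[6] [T=u | E={p↦thunk(u, {u↦thunk(((λu. (u + u)) (-4 + 2)), ∅)}), u↦thunk(((λu. (u + u)) (-4 + 2)), ∅)} | St=[addL(4)]]
[7] [T=((λu. (u + u)) (-4 + 2)) | E=∅ | St=[addL(4)]]
[8] [T=(λu. (u + u)) | E=∅ | St=[thunk :: addL(4)]]
[9] [T=(u + u) | E={u↦thunk((-4 + 2), ∅)} | St=[addL(4)]]
[10] [T=u | E={u↦thunk((-4 + 2), ∅)} | St=[addR :: addL(4)]]
[11] [T=(-4 + 2) | E=∅ | St=[addR :: addL(4)]]
[12] [T=-4 | E=∅ | St=[addR :: addR :: addL(4)]]
[13] [T=2 | E=∅ | St=[addL(-4) :: addR :: addL(4)]]
[14] [T=u | E={u↦thunk((-4 + 2), ∅)} | St=[addL(-2) :: addL(4)]]
[15] [T=(-4 + 2) | E=∅ | St=[addL(-2) :: addL(4)]]
[16] [T=-4 | E=∅ | St=[addR :: addL(-2) :: addL(4)]]
[17] [T=2 | E=∅ | St=[addL(-4) :: addL(-2) :: addL(4)]]
→ final value 0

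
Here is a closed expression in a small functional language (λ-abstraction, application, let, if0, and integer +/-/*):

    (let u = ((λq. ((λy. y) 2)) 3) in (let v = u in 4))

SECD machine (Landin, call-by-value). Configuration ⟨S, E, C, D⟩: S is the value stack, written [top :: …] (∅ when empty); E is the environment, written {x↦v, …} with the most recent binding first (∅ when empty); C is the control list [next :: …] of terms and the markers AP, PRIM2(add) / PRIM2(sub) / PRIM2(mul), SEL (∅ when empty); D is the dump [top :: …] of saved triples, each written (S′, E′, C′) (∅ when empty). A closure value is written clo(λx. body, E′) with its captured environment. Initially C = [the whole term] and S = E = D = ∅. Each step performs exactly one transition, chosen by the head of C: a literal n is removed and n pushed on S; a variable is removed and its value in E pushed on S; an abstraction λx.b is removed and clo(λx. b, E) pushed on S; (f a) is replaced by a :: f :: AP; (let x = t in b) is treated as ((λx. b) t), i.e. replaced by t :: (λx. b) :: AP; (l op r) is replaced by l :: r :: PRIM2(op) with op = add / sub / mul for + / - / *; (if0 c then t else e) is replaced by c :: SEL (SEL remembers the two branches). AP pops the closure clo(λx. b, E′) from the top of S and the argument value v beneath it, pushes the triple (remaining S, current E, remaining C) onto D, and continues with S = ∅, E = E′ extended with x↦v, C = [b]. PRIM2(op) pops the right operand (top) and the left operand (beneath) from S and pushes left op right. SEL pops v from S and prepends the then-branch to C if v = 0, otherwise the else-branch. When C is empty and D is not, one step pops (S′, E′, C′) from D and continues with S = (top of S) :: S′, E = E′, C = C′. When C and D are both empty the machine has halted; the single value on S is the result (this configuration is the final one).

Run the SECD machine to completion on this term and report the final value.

Answer: 4

Execution trace:
[0] ⟨S=∅; E=∅; C=[(let u = ((λq. ((λy. y) 2)) 3) in (let v = u in 4))]; D=∅⟩
[1] ⟨S=∅; E=∅; C=[((λq. ((λy. y) 2)) 3) :: (λu. (let v = u in 4)) :: AP]; D=∅⟩
[2] ⟨S=∅; E=∅; C=[3 :: (λq. ((λy. y) 2)) :: AP :: (λu. (let v = u in 4)) :: AP]; D=∅⟩
[3] ⟨S=[3]; E=∅; C=[(λq. ((λy. y) 2)) :: AP :: (λu. (let v = u in 4)) :: AP]; D=∅⟩
[4] ⟨S=[clo(λq. ((λy. y) 2), ∅) :: 3]; E=∅; C=[AP :: (λu. (let v = u in 4)) :: AP]; D=∅⟩
[5] ⟨S=∅; E={q↦3}; C=[((λy. y) 2)]; D=[(∅, ∅, [(λu. (let v = u in 4)) :: AP])]⟩
[6] ⟨S=∅; E={q↦3}; C=[2 :: (λy. y) :: AP]; D=[(∅, ∅, [(λu. (let v = u in 4)) :: AP])]⟩
[7] ⟨S=[2]; E={q↦3}; C=[(λy. y) :: AP]; D=[(∅, ∅, [(λu. (let v = u in 4)) :: AP])]⟩
[8] ⟨S=[clo(λy. y, {q↦3}) :: 2]; E={q↦3}; C=[AP]; D=[(∅, ∅, [(λu. (let v = u in 4)) :: AP])]⟩
[9] ⟨S=∅; E={y↦2, q↦3}; C=[y]; D=[(∅, {q↦3}, ∅) :: (∅, ∅, [(λu. (let v = u in 4)) :: AP])]⟩
[10] ⟨S=[2]; E={y↦2, q↦3}; C=∅; D=[(∅, {q↦3}, ∅) :: (∅, ∅, [(λu. (let v = u in 4)) :: AP])]⟩
[11] ⟨S=[2]; E={q↦3}; C=∅; D=[(∅, ∅, [(λu. (let v = u in 4)) :: AP])]⟩
[12] ⟨S=[2]; E=∅; C=[(λu. (let v = u in 4)) :: AP]; D=∅⟩
[13] ⟨S=[clo(λu. (let v = u in 4), ∅) :: 2]; E=∅; C=[AP]; D=∅⟩
[14] ⟨S=∅; E={u↦2}; C=[(let v = u in 4)]; D=[(∅, ∅, ∅)]⟩
[15] ⟨S=∅; E={u↦2}; C=[u :: (λv. 4) :: AP]; D=[(∅, ∅, ∅)]⟩
[16] ⟨S=[2]; E={u↦2}; C=[(λv. 4) :: AP]; D=[(∅, ∅, ∅)]⟩
[17] ⟨S=[clo(λv. 4, {u↦2}) :: 2]; E={u↦2}; C=[AP]; D=[(∅, ∅, ∅)]⟩
[18] ⟨S=∅; E={v↦2, u↦2}; C=[4]; D=[(∅, {u↦2}, ∅) :: (∅, ∅, ∅)]⟩
[19] ⟨S=[4]; E={v↦2, u↦2}; C=∅; D=[(∅, {u↦2}, ∅) :: (∅, ∅, ∅)]⟩
[20] ⟨S=[4]; E={u↦2}; C=∅; D=[(∅, ∅, ∅)]⟩
[21] ⟨S=[4]; E=∅; C=∅; D=∅⟩
→ final value 4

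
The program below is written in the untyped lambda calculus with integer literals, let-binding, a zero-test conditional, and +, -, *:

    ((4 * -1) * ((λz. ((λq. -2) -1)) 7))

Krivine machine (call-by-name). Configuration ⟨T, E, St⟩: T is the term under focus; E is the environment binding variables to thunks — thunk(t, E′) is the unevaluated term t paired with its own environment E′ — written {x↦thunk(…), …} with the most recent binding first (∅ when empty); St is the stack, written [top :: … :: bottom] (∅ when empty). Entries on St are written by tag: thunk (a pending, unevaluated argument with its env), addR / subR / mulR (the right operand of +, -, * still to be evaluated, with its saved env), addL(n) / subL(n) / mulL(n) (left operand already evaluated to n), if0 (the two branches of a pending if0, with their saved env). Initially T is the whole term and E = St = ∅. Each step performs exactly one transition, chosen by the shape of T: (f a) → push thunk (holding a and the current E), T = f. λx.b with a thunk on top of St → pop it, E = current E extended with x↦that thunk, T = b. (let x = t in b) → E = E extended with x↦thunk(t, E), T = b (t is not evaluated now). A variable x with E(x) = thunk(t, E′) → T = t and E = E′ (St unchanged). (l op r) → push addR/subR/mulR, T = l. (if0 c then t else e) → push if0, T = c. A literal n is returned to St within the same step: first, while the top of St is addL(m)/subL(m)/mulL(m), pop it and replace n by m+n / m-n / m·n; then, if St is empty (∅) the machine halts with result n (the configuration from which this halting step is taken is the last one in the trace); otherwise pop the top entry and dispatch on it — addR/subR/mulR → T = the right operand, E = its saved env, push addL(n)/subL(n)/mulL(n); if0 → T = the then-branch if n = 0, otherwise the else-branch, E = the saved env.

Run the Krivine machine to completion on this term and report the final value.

Answer: 8

Execution trace:
[0] <T=((4 * -1) * ((λz. ((λq. -2) -1)) 7)), E=∅, St=∅>
[1] <T=(4 * -1), E=∅, St=[mulR]>
[2] <T=4, E=∅, St=[mulR :: mulR]>
[3] <T=-1, E=∅, St=[mulL(4) :: mulR]>
[4] <T=((λz. ((λq. -2) -1)) 7), E=∅, St=[mulL(-4)]>
[5] <T=(λz. ((λq. -2) -1)), E=∅, St=[thunk :: mulL(-4)]>
[6] <T=((λq. -2) -1), E={z↦thunk(7, ∅)}, St=[mulL(-4)]>
[7] <T=(λq. -2), E={z↦thunk(7, ∅)}, St=[thunk :: mulL(-4)]>
[8] <T=-2, E={q↦thunk(-1, {z↦thunk(7, ∅)}), z↦thunk(7, ∅)}, St=[mulL(-4)]>
→ final value 8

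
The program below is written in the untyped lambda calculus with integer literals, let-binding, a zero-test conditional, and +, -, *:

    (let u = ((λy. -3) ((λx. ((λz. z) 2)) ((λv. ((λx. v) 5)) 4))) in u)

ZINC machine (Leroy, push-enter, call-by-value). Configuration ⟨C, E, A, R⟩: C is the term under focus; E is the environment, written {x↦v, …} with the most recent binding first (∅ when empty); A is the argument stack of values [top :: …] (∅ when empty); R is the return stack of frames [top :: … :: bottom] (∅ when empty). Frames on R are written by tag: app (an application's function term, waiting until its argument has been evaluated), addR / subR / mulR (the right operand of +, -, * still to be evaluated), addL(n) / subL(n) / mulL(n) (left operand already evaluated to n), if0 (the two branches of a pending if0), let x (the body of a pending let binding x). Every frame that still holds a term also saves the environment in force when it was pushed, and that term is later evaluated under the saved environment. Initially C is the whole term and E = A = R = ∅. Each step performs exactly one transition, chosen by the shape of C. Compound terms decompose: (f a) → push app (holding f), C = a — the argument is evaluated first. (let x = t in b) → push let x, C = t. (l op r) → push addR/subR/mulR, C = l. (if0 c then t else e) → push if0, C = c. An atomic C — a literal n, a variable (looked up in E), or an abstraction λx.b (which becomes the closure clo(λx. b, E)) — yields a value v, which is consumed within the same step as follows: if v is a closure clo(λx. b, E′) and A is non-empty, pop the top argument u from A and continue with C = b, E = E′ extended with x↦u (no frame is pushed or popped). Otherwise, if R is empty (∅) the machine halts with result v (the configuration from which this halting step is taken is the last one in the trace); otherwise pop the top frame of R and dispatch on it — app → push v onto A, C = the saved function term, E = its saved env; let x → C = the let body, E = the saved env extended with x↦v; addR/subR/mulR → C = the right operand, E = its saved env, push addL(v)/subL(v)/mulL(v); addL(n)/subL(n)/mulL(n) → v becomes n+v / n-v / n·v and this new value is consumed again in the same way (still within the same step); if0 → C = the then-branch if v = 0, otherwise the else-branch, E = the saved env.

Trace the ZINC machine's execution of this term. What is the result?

Answer: -3

Execution trace:
t=0: [C=(let u = ((λy. -3) ((λx. ((λz. z) 2)) ((λv. ((λx. v) 5)) 4))) in u) | E=∅ | A=∅ | R=∅]
t=1: [C=((λy. -3) ((λx. ((λz. z) 2)) ((λv. ((λx. v) 5)) 4))) | E=∅ | A=∅ | R=[let u]]
t=2: [C=((λx. ((λz. z) 2)) ((λv. ((λx. v) 5)) 4)) | E=∅ | A=∅ | R=[app :: let u]]
t=3: [C=((λv. ((λx. v) 5)) 4) | E=∅ | A=∅ | R=[app :: app :: let u]]
t=4: [C=4 | E=∅ | A=∅ | R=[app :: app :: app :: let u]]
t=5: [C=(λv. ((λx. v) 5)) | E=∅ | A=[4] | R=[app :: app :: let u]]
t=6: [C=((λx. v) 5) | E={v↦4} | A=∅ | R=[app :: app :: let u]]
t=7: [C=5 | E={v↦4} | A=∅ | R=[app :: app :: app :: let u]]
t=8: [C=(λx. v) | E={v↦4} | A=[5] | R=[app :: app :: let u]]
t=9: [C=v | E={x↦5, v↦4} | A=∅ | R=[app :: app :: let u]]
t=10: [C=(λx. ((λz. z) 2)) | E=∅ | A=[4] | R=[app :: let u]]
t=11: [C=((λz. z) 2) | E={x↦4} | A=∅ | R=[app :: let u]]
t=12: [C=2 | E={x↦4} | A=∅ | R=[app :: app :: let u]]
t=13: [C=(λz. z) | E={x↦4} | A=[2] | R=[app :: let u]]
t=14: [C=z | E={z↦2, x↦4} | A=∅ | R=[app :: let u]]
t=15: [C=(λy. -3) | E=∅ | A=[2] | R=[let u]]
t=16: [C=-3 | E={y↦2} | A=∅ | R=[let u]]
t=17: [C=u | E={u↦-3} | A=∅ | R=∅]
→ final value -3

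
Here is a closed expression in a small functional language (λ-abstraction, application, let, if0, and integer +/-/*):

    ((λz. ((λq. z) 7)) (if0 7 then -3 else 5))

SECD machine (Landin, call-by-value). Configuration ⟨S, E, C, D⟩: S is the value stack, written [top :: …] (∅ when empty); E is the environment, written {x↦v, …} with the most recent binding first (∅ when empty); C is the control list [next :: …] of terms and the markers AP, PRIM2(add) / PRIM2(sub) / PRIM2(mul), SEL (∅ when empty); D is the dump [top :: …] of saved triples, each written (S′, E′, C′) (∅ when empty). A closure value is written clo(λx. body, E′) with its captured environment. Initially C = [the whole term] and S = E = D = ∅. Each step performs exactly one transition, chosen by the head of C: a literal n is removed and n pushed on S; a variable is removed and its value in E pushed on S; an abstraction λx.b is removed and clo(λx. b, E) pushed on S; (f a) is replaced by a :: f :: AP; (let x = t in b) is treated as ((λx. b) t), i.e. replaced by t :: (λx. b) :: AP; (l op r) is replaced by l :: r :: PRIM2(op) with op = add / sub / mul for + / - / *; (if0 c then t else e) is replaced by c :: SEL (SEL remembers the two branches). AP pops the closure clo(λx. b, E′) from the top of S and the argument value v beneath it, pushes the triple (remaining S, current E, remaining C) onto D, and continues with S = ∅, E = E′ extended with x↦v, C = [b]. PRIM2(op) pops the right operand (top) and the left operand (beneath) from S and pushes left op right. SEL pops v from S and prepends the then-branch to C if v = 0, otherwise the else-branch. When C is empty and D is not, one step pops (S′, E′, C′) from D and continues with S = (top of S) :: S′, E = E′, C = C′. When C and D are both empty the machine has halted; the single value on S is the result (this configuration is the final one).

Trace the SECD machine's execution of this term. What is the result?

0. [S=∅ | E=∅ | C=[((λz. ((λq. z) 7)) (if0 7 then -3 else 5))] | D=∅]
1. [S=∅ | E=∅ | C=[(if0 7 then -3 else 5) :: (λz. ((λq. z) 7)) :: AP] | D=∅]
2. [S=∅ | E=∅ | C=[7 :: SEL :: (λz. ((λq. z) 7)) :: AP] | D=∅]
3. [S=[7] | E=∅ | C=[SEL :: (λz. ((λq. z) 7)) :: AP] | D=∅]
4. [S=∅ | E=∅ | C=[5 :: (λz. ((λq. z) 7)) :: AP] | D=∅]
5. [S=[5] | E=∅ | C=[(λz. ((λq. z) 7)) :: AP] | D=∅]
6. [S=[clo(λz. ((λq. z) 7), ∅) :: 5] | E=∅ | C=[AP] | D=∅]
7. [S=∅ | E={z↦5} | C=[((λq. z) 7)] | D=[(∅, ∅, ∅)]]
8. [S=∅ | E={z↦5} | C=[7 :: (λq. z) :: AP] | D=[(∅, ∅, ∅)]]
9. [S=[7] | E={z↦5} | C=[(λq. z) :: AP] | D=[(∅, ∅, ∅)]]
10. [S=[clo(λq. z, {z↦5}) :: 7] | E={z↦5} | C=[AP] | D=[(∅, ∅, ∅)]]
11. [S=∅ | E={q↦7, z↦5} | C=[z] | D=[(∅, {z↦5}, ∅) :: (∅, ∅, ∅)]]
12. [S=[5] | E={q↦7, z↦5} | C=∅ | D=[(∅, {z↦5}, ∅) :: (∅, ∅, ∅)]]
13. [S=[5] | E={z↦5} | C=∅ | D=[(∅, ∅, ∅)]]
14. [S=[5] | E=∅ | C=∅ | D=∅]
→ final value 5

Answer: 5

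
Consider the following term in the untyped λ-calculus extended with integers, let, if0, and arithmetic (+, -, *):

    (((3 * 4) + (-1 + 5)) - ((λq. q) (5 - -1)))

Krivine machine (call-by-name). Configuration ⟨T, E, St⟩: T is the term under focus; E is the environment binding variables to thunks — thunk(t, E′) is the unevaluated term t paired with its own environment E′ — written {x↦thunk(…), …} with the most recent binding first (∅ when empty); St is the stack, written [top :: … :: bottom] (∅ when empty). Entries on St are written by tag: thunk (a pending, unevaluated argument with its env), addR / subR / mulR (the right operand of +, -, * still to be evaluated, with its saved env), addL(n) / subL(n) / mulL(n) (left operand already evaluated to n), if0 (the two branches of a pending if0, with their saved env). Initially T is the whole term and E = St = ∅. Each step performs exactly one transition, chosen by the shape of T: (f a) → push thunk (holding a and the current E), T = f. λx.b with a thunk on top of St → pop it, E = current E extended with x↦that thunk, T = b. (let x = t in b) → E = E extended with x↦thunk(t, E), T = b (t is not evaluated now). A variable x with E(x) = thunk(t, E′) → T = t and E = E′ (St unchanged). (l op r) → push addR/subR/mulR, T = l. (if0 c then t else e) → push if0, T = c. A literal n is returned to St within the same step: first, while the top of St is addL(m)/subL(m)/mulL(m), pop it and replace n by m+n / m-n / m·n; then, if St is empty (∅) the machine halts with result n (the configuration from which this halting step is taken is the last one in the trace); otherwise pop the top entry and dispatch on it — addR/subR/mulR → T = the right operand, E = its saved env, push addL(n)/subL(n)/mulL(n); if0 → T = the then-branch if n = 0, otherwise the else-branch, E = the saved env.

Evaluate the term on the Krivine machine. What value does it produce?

0. <T=(((3 * 4) + (-1 + 5)) - ((λq. q) (5 - -1))), E=∅, St=∅>
1. <T=((3 * 4) + (-1 + 5)), E=∅, St=[subR]>
2. <T=(3 * 4), E=∅, St=[addR :: subR]>
3. <T=3, E=∅, St=[mulR :: addR :: subR]>
4. <T=4, E=∅, St=[mulL(3) :: addR :: subR]>
5. <T=(-1 + 5), E=∅, St=[addL(12) :: subR]>
6. <T=-1, E=∅, St=[addR :: addL(12) :: subR]>
7. <T=5, E=∅, St=[addL(-1) :: addL(12) :: subR]>
8. <T=((λq. q) (5 - -1)), E=∅, St=[subL(16)]>
9. <T=(λq. q), E=∅, St=[thunk :: subL(16)]>
10. <T=q, E={q↦thunk((5 - -1), ∅)}, St=[subL(16)]>
11. <T=(5 - -1), E=∅, St=[subL(16)]>
12. <T=5, E=∅, St=[subR :: subL(16)]>
13. <T=-1, E=∅, St=[subL(5) :: subL(16)]>
→ final value 10

Answer: 10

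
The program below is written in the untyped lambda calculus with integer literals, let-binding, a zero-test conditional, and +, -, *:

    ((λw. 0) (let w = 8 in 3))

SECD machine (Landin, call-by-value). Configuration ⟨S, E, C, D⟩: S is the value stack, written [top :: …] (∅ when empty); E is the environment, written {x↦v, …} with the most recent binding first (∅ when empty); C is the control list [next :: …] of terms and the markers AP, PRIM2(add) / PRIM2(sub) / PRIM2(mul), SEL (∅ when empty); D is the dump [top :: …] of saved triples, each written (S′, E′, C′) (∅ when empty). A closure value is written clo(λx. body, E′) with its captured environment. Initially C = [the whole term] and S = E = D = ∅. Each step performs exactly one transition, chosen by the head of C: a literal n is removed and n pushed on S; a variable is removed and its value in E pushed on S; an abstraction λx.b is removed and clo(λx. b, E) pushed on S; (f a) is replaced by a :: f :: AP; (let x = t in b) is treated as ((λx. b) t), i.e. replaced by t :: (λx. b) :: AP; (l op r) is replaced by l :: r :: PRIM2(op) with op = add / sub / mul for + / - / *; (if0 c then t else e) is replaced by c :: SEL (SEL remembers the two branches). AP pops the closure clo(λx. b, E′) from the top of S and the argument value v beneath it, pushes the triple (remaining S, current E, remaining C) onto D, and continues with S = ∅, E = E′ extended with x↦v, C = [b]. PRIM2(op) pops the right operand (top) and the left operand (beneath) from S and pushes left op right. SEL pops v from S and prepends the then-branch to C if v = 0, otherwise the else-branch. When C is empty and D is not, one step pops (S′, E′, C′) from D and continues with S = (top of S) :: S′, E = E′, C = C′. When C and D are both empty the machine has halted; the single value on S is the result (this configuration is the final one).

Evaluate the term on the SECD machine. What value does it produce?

t=0: [S=∅ | E=∅ | C=[((λw. 0) (let w = 8 in 3))] | D=∅]
t=1: [S=∅ | E=∅ | C=[(let w = 8 in 3) :: (λw. 0) :: AP] | D=∅]
t=2: [S=∅ | E=∅ | C=[8 :: (λw. 3) :: AP :: (λw. 0) :: AP] | D=∅]
t=3: [S=[8] | E=∅ | C=[(λw. 3) :: AP :: (λw. 0) :: AP] | D=∅]
t=4: [S=[clo(λw. 3, ∅) :: 8] | E=∅ | C=[AP :: (λw. 0) :: AP] | D=∅]
t=5: [S=∅ | E={w↦8} | C=[3] | D=[(∅, ∅, [(λw. 0) :: AP])]]
t=6: [S=[3] | E={w↦8} | C=∅ | D=[(∅, ∅, [(λw. 0) :: AP])]]
t=7: [S=[3] | E=∅ | C=[(λw. 0) :: AP] | D=∅]
t=8: [S=[clo(λw. 0, ∅) :: 3] | E=∅ | C=[AP] | D=∅]
t=9: [S=∅ | E={w↦3} | C=[0] | D=[(∅, ∅, ∅)]]
t=10: [S=[0] | E={w↦3} | C=∅ | D=[(∅, ∅, ∅)]]
t=11: [S=[0] | E=∅ | C=∅ | D=∅]
→ final value 0

Answer: 0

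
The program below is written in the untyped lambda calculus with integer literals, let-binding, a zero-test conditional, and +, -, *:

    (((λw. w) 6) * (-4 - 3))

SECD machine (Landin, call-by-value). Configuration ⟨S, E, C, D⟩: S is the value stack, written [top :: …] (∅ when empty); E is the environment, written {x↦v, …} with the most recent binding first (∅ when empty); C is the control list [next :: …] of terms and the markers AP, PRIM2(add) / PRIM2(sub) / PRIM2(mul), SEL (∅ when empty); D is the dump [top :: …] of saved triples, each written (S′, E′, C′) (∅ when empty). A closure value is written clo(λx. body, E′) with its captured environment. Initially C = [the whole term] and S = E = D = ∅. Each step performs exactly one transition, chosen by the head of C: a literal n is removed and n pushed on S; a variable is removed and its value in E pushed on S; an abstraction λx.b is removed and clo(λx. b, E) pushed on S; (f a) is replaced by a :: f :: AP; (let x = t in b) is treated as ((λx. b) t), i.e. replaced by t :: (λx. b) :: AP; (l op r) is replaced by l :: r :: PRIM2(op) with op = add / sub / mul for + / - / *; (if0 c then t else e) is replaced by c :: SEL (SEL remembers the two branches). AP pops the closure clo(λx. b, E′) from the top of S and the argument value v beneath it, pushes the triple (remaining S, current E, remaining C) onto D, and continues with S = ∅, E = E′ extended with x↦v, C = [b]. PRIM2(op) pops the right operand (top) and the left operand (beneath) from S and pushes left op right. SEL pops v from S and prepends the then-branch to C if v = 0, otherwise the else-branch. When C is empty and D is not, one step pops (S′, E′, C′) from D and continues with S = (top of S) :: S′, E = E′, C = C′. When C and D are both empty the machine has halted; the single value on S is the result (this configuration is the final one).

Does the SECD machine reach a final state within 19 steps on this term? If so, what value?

Answer: -42

Execution trace:
[0] ⟨S=∅; E=∅; C=[(((λw. w) 6) * (-4 - 3))]; D=∅⟩
[1] ⟨S=∅; E=∅; C=[((λw. w) 6) :: (-4 - 3) :: PRIM2(mul)]; D=∅⟩
[2] ⟨S=∅; E=∅; C=[6 :: (λw. w) :: AP :: (-4 - 3) :: PRIM2(mul)]; D=∅⟩
[3] ⟨S=[6]; E=∅; C=[(λw. w) :: AP :: (-4 - 3) :: PRIM2(mul)]; D=∅⟩
[4] ⟨S=[clo(λw. w, ∅) :: 6]; E=∅; C=[AP :: (-4 - 3) :: PRIM2(mul)]; D=∅⟩
[5] ⟨S=∅; E={w↦6}; C=[w]; D=[(∅, ∅, [(-4 - 3) :: PRIM2(mul)])]⟩
[6] ⟨S=[6]; E={w↦6}; C=∅; D=[(∅, ∅, [(-4 - 3) :: PRIM2(mul)])]⟩
[7] ⟨S=[6]; E=∅; C=[(-4 - 3) :: PRIM2(mul)]; D=∅⟩
[8] ⟨S=[6]; E=∅; C=[-4 :: 3 :: PRIM2(sub) :: PRIM2(mul)]; D=∅⟩
[9] ⟨S=[-4 :: 6]; E=∅; C=[3 :: PRIM2(sub) :: PRIM2(mul)]; D=∅⟩
[10] ⟨S=[3 :: -4 :: 6]; E=∅; C=[PRIM2(sub) :: PRIM2(mul)]; D=∅⟩
[11] ⟨S=[-7 :: 6]; E=∅; C=[PRIM2(mul)]; D=∅⟩
[12] ⟨S=[-42]; E=∅; C=∅; D=∅⟩
→ final value -42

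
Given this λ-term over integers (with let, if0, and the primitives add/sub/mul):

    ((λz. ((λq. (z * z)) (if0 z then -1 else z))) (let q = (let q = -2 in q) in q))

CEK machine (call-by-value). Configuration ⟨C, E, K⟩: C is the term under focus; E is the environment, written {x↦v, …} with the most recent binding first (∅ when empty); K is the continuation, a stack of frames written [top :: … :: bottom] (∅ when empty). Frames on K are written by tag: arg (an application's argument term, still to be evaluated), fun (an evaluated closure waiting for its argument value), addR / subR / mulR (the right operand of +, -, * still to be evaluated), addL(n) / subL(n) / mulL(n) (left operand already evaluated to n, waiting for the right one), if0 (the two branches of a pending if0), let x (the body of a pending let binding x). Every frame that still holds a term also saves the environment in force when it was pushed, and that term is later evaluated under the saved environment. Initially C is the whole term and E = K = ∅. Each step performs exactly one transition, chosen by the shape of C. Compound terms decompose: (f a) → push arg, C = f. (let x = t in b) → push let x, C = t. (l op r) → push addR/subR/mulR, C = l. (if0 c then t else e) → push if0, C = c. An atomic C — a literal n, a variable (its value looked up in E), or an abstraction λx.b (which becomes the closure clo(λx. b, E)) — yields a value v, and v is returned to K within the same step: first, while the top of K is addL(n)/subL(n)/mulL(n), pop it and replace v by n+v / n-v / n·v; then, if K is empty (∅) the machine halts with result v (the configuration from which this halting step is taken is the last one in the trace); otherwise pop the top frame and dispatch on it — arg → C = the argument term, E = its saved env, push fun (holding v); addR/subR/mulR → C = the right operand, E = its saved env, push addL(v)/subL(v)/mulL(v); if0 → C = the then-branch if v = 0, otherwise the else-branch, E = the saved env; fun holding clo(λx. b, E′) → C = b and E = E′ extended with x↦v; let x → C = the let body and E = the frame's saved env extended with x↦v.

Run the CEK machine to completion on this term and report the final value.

Answer: 4

Execution trace:
0. ⟨C=((λz. ((λq. (z * z)) (if0 z then -1 else z))) (let q = (let q = -2 in q) in q)); E=∅; K=∅⟩
1. ⟨C=(λz. ((λq. (z * z)) (if0 z then -1 else z))); E=∅; K=[arg]⟩
2. ⟨C=(let q = (let q = -2 in q) in q); E=∅; K=[fun]⟩
3. ⟨C=(let q = -2 in q); E=∅; K=[let q :: fun]⟩
4. ⟨C=-2; E=∅; K=[let q :: let q :: fun]⟩
5. ⟨C=q; E={q↦-2}; K=[let q :: fun]⟩
6. ⟨C=q; E={q↦-2}; K=[fun]⟩
7. ⟨C=((λq. (z * z)) (if0 z then -1 else z)); E={z↦-2}; K=∅⟩
8. ⟨C=(λq. (z * z)); E={z↦-2}; K=[arg]⟩
9. ⟨C=(if0 z then -1 else z); E={z↦-2}; K=[fun]⟩
10. ⟨C=z; E={z↦-2}; K=[if0 :: fun]⟩
11. ⟨C=z; E={z↦-2}; K=[fun]⟩
12. ⟨C=(z * z); E={q↦-2, z↦-2}; K=∅⟩
13. ⟨C=z; E={q↦-2, z↦-2}; K=[mulR]⟩
14. ⟨C=z; E={q↦-2, z↦-2}; K=[mulL(-2)]⟩
→ final value 4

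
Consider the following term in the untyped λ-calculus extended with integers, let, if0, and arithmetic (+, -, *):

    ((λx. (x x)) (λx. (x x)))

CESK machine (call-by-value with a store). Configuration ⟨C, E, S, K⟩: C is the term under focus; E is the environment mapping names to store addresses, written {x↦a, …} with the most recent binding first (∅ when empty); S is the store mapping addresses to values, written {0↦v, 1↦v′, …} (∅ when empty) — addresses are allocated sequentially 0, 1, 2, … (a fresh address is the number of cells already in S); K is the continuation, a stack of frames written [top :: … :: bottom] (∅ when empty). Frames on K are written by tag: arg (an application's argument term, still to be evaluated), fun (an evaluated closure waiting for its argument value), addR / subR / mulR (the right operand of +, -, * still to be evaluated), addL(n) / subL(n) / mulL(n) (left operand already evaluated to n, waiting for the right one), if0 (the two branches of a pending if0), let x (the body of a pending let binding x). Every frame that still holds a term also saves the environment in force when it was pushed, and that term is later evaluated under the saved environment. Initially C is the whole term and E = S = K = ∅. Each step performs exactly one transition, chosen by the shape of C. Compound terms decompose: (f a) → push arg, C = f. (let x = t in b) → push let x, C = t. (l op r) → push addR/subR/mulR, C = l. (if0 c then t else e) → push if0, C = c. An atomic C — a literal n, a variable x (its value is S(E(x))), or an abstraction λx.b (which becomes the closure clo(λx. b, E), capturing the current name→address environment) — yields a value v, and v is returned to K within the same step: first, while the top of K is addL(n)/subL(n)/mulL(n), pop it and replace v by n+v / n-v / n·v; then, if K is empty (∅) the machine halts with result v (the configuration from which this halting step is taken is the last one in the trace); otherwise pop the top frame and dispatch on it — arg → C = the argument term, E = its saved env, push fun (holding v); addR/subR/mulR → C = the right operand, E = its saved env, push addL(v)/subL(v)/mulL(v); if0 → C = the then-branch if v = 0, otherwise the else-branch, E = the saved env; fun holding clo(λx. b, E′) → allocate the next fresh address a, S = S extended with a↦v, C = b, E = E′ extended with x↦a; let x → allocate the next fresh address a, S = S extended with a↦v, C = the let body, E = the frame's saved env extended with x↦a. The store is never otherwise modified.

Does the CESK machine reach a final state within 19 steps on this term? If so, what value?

Answer: DIVERGES (no final state within 19 steps)

Derivation:
step 0: ⟨C=((λx. (x x)) (λx. (x x))); E=∅; S=∅; K=∅⟩
step 1: ⟨C=(λx. (x x)); E=∅; S=∅; K=[arg]⟩
step 2: ⟨C=(λx. (x x)); E=∅; S=∅; K=[fun]⟩
step 3: ⟨C=(x x); E={x↦0}; S={0↦clo(λx. (x x), ∅)}; K=∅⟩
step 4: ⟨C=x; E={x↦0}; S={0↦clo(λx. (x x), ∅)}; K=[arg]⟩
step 5: ⟨C=x; E={x↦0}; S={0↦clo(λx. (x x), ∅)}; K=[fun]⟩
step 6: ⟨C=(x x); E={x↦1}; S={0↦clo(λx. (x x), ∅), 1↦clo(λx. (x x), ∅)}; K=∅⟩
step 7: ⟨C=x; E={x↦1}; S={0↦clo(λx. (x x), ∅), 1↦clo(λx. (x x), ∅)}; K=[arg]⟩
step 8: ⟨C=x; E={x↦1}; S={0↦clo(λx. (x x), ∅), 1↦clo(λx. (x x), ∅)}; K=[fun]⟩
step 9: ⟨C=(x x); E={x↦2}; S={0↦clo(λx. (x x), ∅), 1↦clo(λx. (x x), ∅), 2↦clo(λx. (x x), ∅)}; K=∅⟩
step 10: ⟨C=x; E={x↦2}; S={0↦clo(λx. (x x), ∅), 1↦clo(λx. (x x), ∅), 2↦clo(λx. (x x), ∅)}; K=[arg]⟩
step 11: ⟨C=x; E={x↦2}; S={0↦clo(λx. (x x), ∅), 1↦clo(λx. (x x), ∅), 2↦clo(λx. (x x), ∅)}; K=[fun]⟩
step 12: ⟨C=(x x); E={x↦3}; S={0↦clo(λx. (x x), ∅), 1↦clo(λx. (x x), ∅), 2↦clo(λx. (x x), ∅), 3↦clo(λx. (x x), ∅)}; K=∅⟩
step 13: ⟨C=x; E={x↦3}; S={0↦clo(λx. (x x), ∅), 1↦clo(λx. (x x), ∅), 2↦clo(λx. (x x), ∅), 3↦clo(λx. (x x), ∅)}; K=[arg]⟩
step 14: ⟨C=x; E={x↦3}; S={0↦clo(λx. (x x), ∅), 1↦clo(λx. (x x), ∅), 2↦clo(λx. (x x), ∅), 3↦clo(λx. (x x), ∅)}; K=[fun]⟩
step 15: ⟨C=(x x); E={x↦4}; S={0↦clo(λx. (x x), ∅), 1↦clo(λx. (x x), ∅), 2↦clo(λx. (x x), ∅), 3↦clo(λx. (x x), ∅), 4↦clo(λx. (x x), ∅)}; K=∅⟩
step 16: ⟨C=x; E={x↦4}; S={0↦clo(λx. (x x), ∅), 1↦clo(λx. (x x), ∅), 2↦clo(λx. (x x), ∅), 3↦clo(λx. (x x), ∅), 4↦clo(λx. (x x), ∅)}; K=[arg]⟩
step 17: ⟨C=x; E={x↦4}; S={0↦clo(λx. (x x), ∅), 1↦clo(λx. (x x), ∅), 2↦clo(λx. (x x), ∅), 3↦clo(λx. (x x), ∅), 4↦clo(λx. (x x), ∅)}; K=[fun]⟩
step 18: ⟨C=(x x); E={x↦5}; S={0↦clo(λx. (x x), ∅), 1↦clo(λx. (x x), ∅), 2↦clo(λx. (x x), ∅), 3↦clo(λx. (x x), ∅), 4↦clo(λx. (x x), ∅), 5↦clo(λx. (x x), ∅)}; K=∅⟩
step 19: ⟨C=x; E={x↦5}; S={0↦clo(λx. (x x), ∅), 1↦clo(λx. (x x), ∅), 2↦clo(λx. (x x), ∅), 3↦clo(λx. (x x), ∅), 4↦clo(λx. (x x), ∅), 5↦clo(λx. (x x), ∅)}; K=[arg]⟩
→ 19 transitions taken and the configuration is still not final: no result within 19 steps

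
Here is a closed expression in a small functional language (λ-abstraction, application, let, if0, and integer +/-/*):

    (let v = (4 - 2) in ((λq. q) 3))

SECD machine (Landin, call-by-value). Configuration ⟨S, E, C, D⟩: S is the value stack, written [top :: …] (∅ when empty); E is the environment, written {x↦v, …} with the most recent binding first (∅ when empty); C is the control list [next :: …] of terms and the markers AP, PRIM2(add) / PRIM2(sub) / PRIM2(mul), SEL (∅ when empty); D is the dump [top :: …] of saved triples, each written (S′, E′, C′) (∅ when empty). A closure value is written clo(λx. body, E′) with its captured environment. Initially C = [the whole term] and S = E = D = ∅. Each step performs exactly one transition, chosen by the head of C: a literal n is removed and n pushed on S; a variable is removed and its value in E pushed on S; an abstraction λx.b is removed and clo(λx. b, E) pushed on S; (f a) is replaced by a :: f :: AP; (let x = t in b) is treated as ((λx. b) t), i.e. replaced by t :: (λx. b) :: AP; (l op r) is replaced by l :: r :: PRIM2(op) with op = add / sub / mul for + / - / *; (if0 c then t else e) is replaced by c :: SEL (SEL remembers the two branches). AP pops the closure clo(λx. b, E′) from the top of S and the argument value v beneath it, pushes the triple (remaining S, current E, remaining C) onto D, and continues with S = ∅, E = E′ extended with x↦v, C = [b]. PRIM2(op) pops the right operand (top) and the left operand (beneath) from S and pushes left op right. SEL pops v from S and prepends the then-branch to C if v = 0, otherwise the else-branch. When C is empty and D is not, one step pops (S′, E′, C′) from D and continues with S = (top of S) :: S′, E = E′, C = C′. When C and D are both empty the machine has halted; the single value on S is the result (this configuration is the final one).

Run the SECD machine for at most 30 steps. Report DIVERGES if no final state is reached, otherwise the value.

step 0: <S=∅, E=∅, C=[(let v = (4 - 2) in ((λq. q) 3))], D=∅>
step 1: <S=∅, E=∅, C=[(4 - 2) :: (λv. ((λq. q) 3)) :: AP], D=∅>
step 2: <S=∅, E=∅, C=[4 :: 2 :: PRIM2(sub) :: (λv. ((λq. q) 3)) :: AP], D=∅>
step 3: <S=[4], E=∅, C=[2 :: PRIM2(sub) :: (λv. ((λq. q) 3)) :: AP], D=∅>
step 4: <S=[2 :: 4], E=∅, C=[PRIM2(sub) :: (λv. ((λq. q) 3)) :: AP], D=∅>
step 5: <S=[2], E=∅, C=[(λv. ((λq. q) 3)) :: AP], D=∅>
step 6: <S=[clo(λv. ((λq. q) 3), ∅) :: 2], E=∅, C=[AP], D=∅>
step 7: <S=∅, E={v↦2}, C=[((λq. q) 3)], D=[(∅, ∅, ∅)]>
step 8: <S=∅, E={v↦2}, C=[3 :: (λq. q) :: AP], D=[(∅, ∅, ∅)]>
step 9: <S=[3], E={v↦2}, C=[(λq. q) :: AP], D=[(∅, ∅, ∅)]>
step 10: <S=[clo(λq. q, {v↦2}) :: 3], E={v↦2}, C=[AP], D=[(∅, ∅, ∅)]>
step 11: <S=∅, E={q↦3, v↦2}, C=[q], D=[(∅, {v↦2}, ∅) :: (∅, ∅, ∅)]>
step 12: <S=[3], E={q↦3, v↦2}, C=∅, D=[(∅, {v↦2}, ∅) :: (∅, ∅, ∅)]>
step 13: <S=[3], E={v↦2}, C=∅, D=[(∅, ∅, ∅)]>
step 14: <S=[3], E=∅, C=∅, D=∅>
→ final value 3

Answer: 3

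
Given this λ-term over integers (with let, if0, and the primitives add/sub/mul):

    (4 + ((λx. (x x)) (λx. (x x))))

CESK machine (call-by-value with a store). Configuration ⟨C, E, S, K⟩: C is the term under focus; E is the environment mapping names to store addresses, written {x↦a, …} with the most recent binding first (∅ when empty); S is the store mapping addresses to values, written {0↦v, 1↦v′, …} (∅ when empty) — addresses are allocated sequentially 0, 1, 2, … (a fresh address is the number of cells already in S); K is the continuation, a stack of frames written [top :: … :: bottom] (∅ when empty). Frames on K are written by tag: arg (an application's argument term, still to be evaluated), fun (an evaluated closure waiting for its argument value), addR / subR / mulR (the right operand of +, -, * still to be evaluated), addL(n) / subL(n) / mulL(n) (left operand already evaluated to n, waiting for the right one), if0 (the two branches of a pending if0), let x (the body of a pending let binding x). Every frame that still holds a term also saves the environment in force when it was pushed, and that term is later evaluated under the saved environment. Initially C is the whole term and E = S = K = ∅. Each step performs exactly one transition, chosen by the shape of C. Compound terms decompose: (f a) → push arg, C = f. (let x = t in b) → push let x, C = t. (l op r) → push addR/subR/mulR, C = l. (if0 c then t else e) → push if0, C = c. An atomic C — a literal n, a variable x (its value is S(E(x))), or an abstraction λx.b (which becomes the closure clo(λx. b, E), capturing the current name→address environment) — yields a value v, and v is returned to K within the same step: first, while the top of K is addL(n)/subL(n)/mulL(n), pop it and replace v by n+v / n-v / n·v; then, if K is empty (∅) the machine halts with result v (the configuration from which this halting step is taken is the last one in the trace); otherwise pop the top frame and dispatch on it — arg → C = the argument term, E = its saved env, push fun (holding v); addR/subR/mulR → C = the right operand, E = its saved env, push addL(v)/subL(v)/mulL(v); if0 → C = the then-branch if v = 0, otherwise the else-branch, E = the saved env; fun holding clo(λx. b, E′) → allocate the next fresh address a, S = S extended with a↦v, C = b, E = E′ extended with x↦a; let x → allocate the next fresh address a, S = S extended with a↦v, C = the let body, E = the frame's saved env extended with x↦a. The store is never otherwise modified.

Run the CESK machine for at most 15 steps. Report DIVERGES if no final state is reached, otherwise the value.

t=0: ⟨C=(4 + ((λx. (x x)) (λx. (x x)))); E=∅; S=∅; K=∅⟩
t=1: ⟨C=4; E=∅; S=∅; K=[addR]⟩
t=2: ⟨C=((λx. (x x)) (λx. (x x))); E=∅; S=∅; K=[addL(4)]⟩
t=3: ⟨C=(λx. (x x)); E=∅; S=∅; K=[arg :: addL(4)]⟩
t=4: ⟨C=(λx. (x x)); E=∅; S=∅; K=[fun :: addL(4)]⟩
t=5: ⟨C=(x x); E={x↦0}; S={0↦clo(λx. (x x), ∅)}; K=[addL(4)]⟩
t=6: ⟨C=x; E={x↦0}; S={0↦clo(λx. (x x), ∅)}; K=[arg :: addL(4)]⟩
t=7: ⟨C=x; E={x↦0}; S={0↦clo(λx. (x x), ∅)}; K=[fun :: addL(4)]⟩
t=8: ⟨C=(x x); E={x↦1}; S={0↦clo(λx. (x x), ∅), 1↦clo(λx. (x x), ∅)}; K=[addL(4)]⟩
t=9: ⟨C=x; E={x↦1}; S={0↦clo(λx. (x x), ∅), 1↦clo(λx. (x x), ∅)}; K=[arg :: addL(4)]⟩
t=10: ⟨C=x; E={x↦1}; S={0↦clo(λx. (x x), ∅), 1↦clo(λx. (x x), ∅)}; K=[fun :: addL(4)]⟩
t=11: ⟨C=(x x); E={x↦2}; S={0↦clo(λx. (x x), ∅), 1↦clo(λx. (x x), ∅), 2↦clo(λx. (x x), ∅)}; K=[addL(4)]⟩
t=12: ⟨C=x; E={x↦2}; S={0↦clo(λx. (x x), ∅), 1↦clo(λx. (x x), ∅), 2↦clo(λx. (x x), ∅)}; K=[arg :: addL(4)]⟩
t=13: ⟨C=x; E={x↦2}; S={0↦clo(λx. (x x), ∅), 1↦clo(λx. (x x), ∅), 2↦clo(λx. (x x), ∅)}; K=[fun :: addL(4)]⟩
t=14: ⟨C=(x x); E={x↦3}; S={0↦clo(λx. (x x), ∅), 1↦clo(λx. (x x), ∅), 2↦clo(λx. (x x), ∅), 3↦clo(λx. (x x), ∅)}; K=[addL(4)]⟩
t=15: ⟨C=x; E={x↦3}; S={0↦clo(λx. (x x), ∅), 1↦clo(λx. (x x), ∅), 2↦clo(λx. (x x), ∅), 3↦clo(λx. (x x), ∅)}; K=[arg :: addL(4)]⟩
→ 15 transitions taken and the configuration is still not final: no result within 15 steps

Answer: DIVERGES (no final state within 15 steps)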